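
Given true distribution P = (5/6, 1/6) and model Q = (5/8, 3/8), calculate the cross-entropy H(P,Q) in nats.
0.5551 nats

Cross-entropy: H(P,Q) = -Σ p(x) log q(x)

Alternatively: H(P,Q) = H(P) + D_KL(P||Q)
H(P) = 0.4506 nats
D_KL(P||Q) = 0.1046 nats

H(P,Q) = 0.4506 + 0.1046 = 0.5551 nats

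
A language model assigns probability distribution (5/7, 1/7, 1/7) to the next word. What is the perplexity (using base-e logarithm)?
2.2173

Perplexity is e^H (or exp(H) for natural log).

First, H = -Σ p log p = 0.7963 nats
Perplexity = e^0.7963 = 2.2173

Interpretation: The model's uncertainty is equivalent to choosing uniformly among 2.2 options.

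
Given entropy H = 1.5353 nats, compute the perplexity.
4.6427

Perplexity is e^H (or exp(H) for natural log).

H = 1.5353 nats
Perplexity = e^1.5353 = 4.6427

Interpretation: The model's uncertainty is equivalent to choosing uniformly among 4.6 options.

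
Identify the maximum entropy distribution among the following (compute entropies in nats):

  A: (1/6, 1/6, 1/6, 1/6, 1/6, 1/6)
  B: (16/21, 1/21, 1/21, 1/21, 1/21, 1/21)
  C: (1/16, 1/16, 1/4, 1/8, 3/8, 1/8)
A

For a discrete distribution over n outcomes, entropy is maximized by the uniform distribution.

Computing entropies:
H(A) = 1.7918 nats
H(B) = 0.9321 nats
H(C) = 1.5808 nats

The uniform distribution (where all probabilities equal 1/6) achieves the maximum entropy of log_e(6) = 1.7918 nats.

Distribution A has the highest entropy.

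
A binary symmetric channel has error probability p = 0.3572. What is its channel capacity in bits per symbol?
0.0597 bits

For a binary symmetric channel (BSC) with error probability p:
Capacity C = 1 - H(p) bits per symbol

where H(p) = -p log₂(p) - (1-p) log₂(1-p) is the binary entropy function.

H(0.3572) = 0.9403 bits
C = 1 - 0.9403 = 0.0597 bits per symbol

This means we can reliably transmit up to 0.0597 bits of information per channel use.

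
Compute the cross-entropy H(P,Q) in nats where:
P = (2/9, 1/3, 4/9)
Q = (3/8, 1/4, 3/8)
1.1160 nats

Cross-entropy: H(P,Q) = -Σ p(x) log q(x)

Alternatively: H(P,Q) = H(P) + D_KL(P||Q)
H(P) = 1.0609 nats
D_KL(P||Q) = 0.0551 nats

H(P,Q) = 1.0609 + 0.0551 = 1.1160 nats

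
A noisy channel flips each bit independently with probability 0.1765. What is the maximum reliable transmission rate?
0.3276 bits

For a binary symmetric channel (BSC) with error probability p:
Capacity C = 1 - H(p) bits per symbol

where H(p) = -p log₂(p) - (1-p) log₂(1-p) is the binary entropy function.

H(0.1765) = 0.6724 bits
C = 1 - 0.6724 = 0.3276 bits per symbol

This means we can reliably transmit up to 0.3276 bits of information per channel use.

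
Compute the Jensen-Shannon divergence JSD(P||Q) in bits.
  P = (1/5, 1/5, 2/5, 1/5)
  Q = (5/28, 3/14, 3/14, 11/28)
0.0442 bits

Jensen-Shannon divergence is:
JSD(P||Q) = 0.5 × D_KL(P||M) + 0.5 × D_KL(Q||M)
where M = 0.5 × (P + Q) is the mixture distribution.

M = 0.5 × (1/5, 1/5, 2/5, 1/5) + 0.5 × (5/28, 3/14, 3/14, 11/28) = (0.189286, 0.207143, 0.307143, 0.296429)

D_KL(P||M) = 0.0447 bits
D_KL(Q||M) = 0.0438 bits

JSD(P||Q) = 0.5 × 0.0447 + 0.5 × 0.0438 = 0.0442 bits

Unlike KL divergence, JSD is symmetric and bounded: 0 ≤ JSD ≤ log(2).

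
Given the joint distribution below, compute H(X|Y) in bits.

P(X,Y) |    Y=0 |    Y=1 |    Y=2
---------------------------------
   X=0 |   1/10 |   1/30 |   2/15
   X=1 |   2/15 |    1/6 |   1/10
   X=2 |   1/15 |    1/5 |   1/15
1.4483 bits

Using the chain rule: H(X|Y) = H(X,Y) - H(Y)

First, compute H(X,Y) = 3.0193 bits

Marginal P(Y) = (3/10, 2/5, 3/10)
H(Y) = 1.5710 bits

H(X|Y) = H(X,Y) - H(Y) = 3.0193 - 1.5710 = 1.4483 bits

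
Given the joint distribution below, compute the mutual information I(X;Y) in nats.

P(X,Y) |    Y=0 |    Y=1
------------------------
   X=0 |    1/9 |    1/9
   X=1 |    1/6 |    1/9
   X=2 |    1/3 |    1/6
0.0090 nats

Mutual information: I(X;Y) = H(X) + H(Y) - H(X,Y)

Marginals:
P(X) = (2/9, 5/18, 1/2), H(X) = 1.0366 nats
P(Y) = (11/18, 7/18), H(Y) = 0.6682 nats

Joint entropy: H(X,Y) = 1.6959 nats

I(X;Y) = 1.0366 + 0.6682 - 1.6959 = 0.0090 nats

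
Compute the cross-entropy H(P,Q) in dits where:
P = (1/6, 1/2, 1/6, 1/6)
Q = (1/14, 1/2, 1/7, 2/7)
0.5731 dits

Cross-entropy: H(P,Q) = -Σ p(x) log q(x)

Alternatively: H(P,Q) = H(P) + D_KL(P||Q)
H(P) = 0.5396 dits
D_KL(P||Q) = 0.0335 dits

H(P,Q) = 0.5396 + 0.0335 = 0.5731 dits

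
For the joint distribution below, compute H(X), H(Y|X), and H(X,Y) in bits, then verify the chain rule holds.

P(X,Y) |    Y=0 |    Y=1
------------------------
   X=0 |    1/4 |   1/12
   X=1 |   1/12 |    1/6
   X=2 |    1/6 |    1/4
H(X,Y) = 2.4591, H(X) = 1.5546, H(Y|X) = 0.9046 (all in bits)

Chain rule: H(X,Y) = H(X) + H(Y|X)

Left side — joint entropy directly:
H(X,Y) = -Σ p(x,y) log p(x,y) = 2.4591 bits

Right side — compute H(Y|X) from the conditional distributions:
P(X) = (1/3, 1/4, 5/12), so H(X) = 1.5546 bits
H(Y|X) = Σ_x P(X=x) · H(Y|X=x):
  P(Y|X=0) = (3/4, 1/4), H(Y|X=0) = 0.8113, weight P(X=0) = 1/3
  P(Y|X=1) = (1/3, 2/3), H(Y|X=1) = 0.9183, weight P(X=1) = 1/4
  P(Y|X=2) = (2/5, 3/5), H(Y|X=2) = 0.9710, weight P(X=2) = 5/12
H(Y|X) = 0.9046 bits

H(X) + H(Y|X) = 1.5546 + 0.9046 = 2.4591 bits

Both sides equal 2.4591 bits. ✓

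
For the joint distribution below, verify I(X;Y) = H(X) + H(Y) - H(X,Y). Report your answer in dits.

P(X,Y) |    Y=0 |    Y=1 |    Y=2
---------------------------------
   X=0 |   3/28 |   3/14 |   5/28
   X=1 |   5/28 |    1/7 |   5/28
I(X;Y) = 0.0070 dits

Mutual information has multiple equivalent forms:
- I(X;Y) = H(X) - H(X|Y)
- I(X;Y) = H(Y) - H(Y|X)
- I(X;Y) = H(X) + H(Y) - H(X,Y)

Computing all quantities:
H(X) = 0.3010, H(Y) = 0.4748, H(X,Y) = 0.7688
H(X|Y) = 0.2940, H(Y|X) = 0.4678

Verification:
H(X) - H(X|Y) = 0.3010 - 0.2940 = 0.0070
H(Y) - H(Y|X) = 0.4748 - 0.4678 = 0.0070
H(X) + H(Y) - H(X,Y) = 0.3010 + 0.4748 - 0.7688 = 0.0070

All forms give I(X;Y) = 0.0070 dits. ✓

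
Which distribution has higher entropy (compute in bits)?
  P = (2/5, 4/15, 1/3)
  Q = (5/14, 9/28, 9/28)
Q

Computing entropies in bits:
H(P) = 1.5656
H(Q) = 1.5831

Distribution Q has higher entropy.

Intuition: The distribution closer to uniform (more spread out) has higher entropy.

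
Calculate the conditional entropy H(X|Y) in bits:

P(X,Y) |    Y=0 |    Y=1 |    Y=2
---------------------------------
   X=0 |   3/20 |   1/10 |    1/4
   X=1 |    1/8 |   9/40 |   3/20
0.9445 bits

Using the chain rule: H(X|Y) = H(X,Y) - H(Y)

First, compute H(X,Y) = 2.5125 bits

Marginal P(Y) = (11/40, 13/40, 2/5)
H(Y) = 1.5679 bits

H(X|Y) = H(X,Y) - H(Y) = 2.5125 - 1.5679 = 0.9445 bits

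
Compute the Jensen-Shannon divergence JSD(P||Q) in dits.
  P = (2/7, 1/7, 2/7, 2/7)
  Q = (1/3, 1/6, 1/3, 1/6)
0.0044 dits

Jensen-Shannon divergence is:
JSD(P||Q) = 0.5 × D_KL(P||M) + 0.5 × D_KL(Q||M)
where M = 0.5 × (P + Q) is the mixture distribution.

M = 0.5 × (2/7, 1/7, 2/7, 2/7) + 0.5 × (1/3, 1/6, 1/3, 1/6) = (0.309524, 0.154762, 0.309524, 0.22619)

D_KL(P||M) = 0.0042 dits
D_KL(Q||M) = 0.0047 dits

JSD(P||Q) = 0.5 × 0.0042 + 0.5 × 0.0047 = 0.0044 dits

Unlike KL divergence, JSD is symmetric and bounded: 0 ≤ JSD ≤ log(2).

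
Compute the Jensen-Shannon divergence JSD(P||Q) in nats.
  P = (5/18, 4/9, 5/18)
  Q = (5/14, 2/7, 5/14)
0.0137 nats

Jensen-Shannon divergence is:
JSD(P||Q) = 0.5 × D_KL(P||M) + 0.5 × D_KL(Q||M)
where M = 0.5 × (P + Q) is the mixture distribution.

M = 0.5 × (5/18, 4/9, 5/18) + 0.5 × (5/14, 2/7, 5/14) = (0.31746, 0.365079, 0.31746)

D_KL(P||M) = 0.0132 nats
D_KL(Q||M) = 0.0141 nats

JSD(P||Q) = 0.5 × 0.0132 + 0.5 × 0.0141 = 0.0137 nats

Unlike KL divergence, JSD is symmetric and bounded: 0 ≤ JSD ≤ log(2).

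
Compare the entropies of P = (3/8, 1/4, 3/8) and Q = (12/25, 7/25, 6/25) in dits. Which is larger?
P

Computing entropies in dits:
H(P) = 0.4700
H(Q) = 0.4565

Distribution P has higher entropy.

Intuition: The distribution closer to uniform (more spread out) has higher entropy.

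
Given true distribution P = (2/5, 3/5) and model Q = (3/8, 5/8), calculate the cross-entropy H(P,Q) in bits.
0.9729 bits

Cross-entropy: H(P,Q) = -Σ p(x) log q(x)

Alternatively: H(P,Q) = H(P) + D_KL(P||Q)
H(P) = 0.9710 bits
D_KL(P||Q) = 0.0019 bits

H(P,Q) = 0.9710 + 0.0019 = 0.9729 bits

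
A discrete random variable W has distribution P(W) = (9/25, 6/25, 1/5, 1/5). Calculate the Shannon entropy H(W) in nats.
1.3541 nats

Shannon entropy is H(X) = -Σ p(x) log p(x).

For P = (9/25, 6/25, 1/5, 1/5):
H = -9/25 × log_e(9/25) -6/25 × log_e(6/25) -1/5 × log_e(1/5) -1/5 × log_e(1/5)
H = 1.3541 nats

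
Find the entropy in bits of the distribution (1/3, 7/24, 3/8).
1.5774 bits

Shannon entropy is H(X) = -Σ p(x) log p(x).

For P = (1/3, 7/24, 3/8):
H = -1/3 × log_2(1/3) -7/24 × log_2(7/24) -3/8 × log_2(3/8)
H = 1.5774 bits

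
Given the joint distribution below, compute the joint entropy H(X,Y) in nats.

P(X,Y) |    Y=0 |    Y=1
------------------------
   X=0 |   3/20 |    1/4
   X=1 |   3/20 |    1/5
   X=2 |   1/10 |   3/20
1.7524 nats

Joint entropy is H(X,Y) = -Σ_{x,y} p(x,y) log p(x,y).

Summing over all non-zero entries:
H(X,Y) = -[3/20·log_e(3/20) + 1/4·log_e(1/4) + 3/20·log_e(3/20) + 1/5·log_e(1/5) + 1/10·log_e(1/10) + 3/20·log_e(3/20)]
H(X,Y) = 1.7524 nats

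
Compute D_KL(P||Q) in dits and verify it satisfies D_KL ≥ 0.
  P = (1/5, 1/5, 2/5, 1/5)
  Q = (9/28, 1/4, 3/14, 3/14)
0.0418 dits

KL divergence satisfies the Gibbs inequality: D_KL(P||Q) ≥ 0 for all distributions P, Q.

D_KL(P||Q) = Σ p(x) log(p(x)/q(x))
Term by term:
  x=0: 1/5 × log_10[(1/5)/(9/28)] = -0.0412
  x=1: 1/5 × log_10[(1/5)/(1/4)] = -0.0194
  x=2: 2/5 × log_10[(2/5)/(3/14)] = 0.1084
  x=3: 1/5 × log_10[(1/5)/(3/14)] = -0.0060
D_KL(P||Q) = 0.0418 dits

D_KL(P||Q) = 0.0418 ≥ 0 ✓

This non-negativity is a fundamental property: relative entropy cannot be negative because it measures how different Q is from P.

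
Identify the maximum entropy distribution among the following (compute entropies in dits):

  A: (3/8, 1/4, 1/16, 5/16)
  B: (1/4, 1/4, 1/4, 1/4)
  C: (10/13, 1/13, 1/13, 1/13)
B

For a discrete distribution over n outcomes, entropy is maximized by the uniform distribution.

Computing entropies:
H(A) = 0.5434 dits
H(B) = 0.6021 dits
H(C) = 0.3447 dits

The uniform distribution (where all probabilities equal 1/4) achieves the maximum entropy of log_10(4) = 0.6021 dits.

Distribution B has the highest entropy.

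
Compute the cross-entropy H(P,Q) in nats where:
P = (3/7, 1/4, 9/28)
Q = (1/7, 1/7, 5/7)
1.4286 nats

Cross-entropy: H(P,Q) = -Σ p(x) log q(x)

Alternatively: H(P,Q) = H(P) + D_KL(P||Q)
H(P) = 1.0745 nats
D_KL(P||Q) = 0.3541 nats

H(P,Q) = 1.0745 + 0.3541 = 1.4286 nats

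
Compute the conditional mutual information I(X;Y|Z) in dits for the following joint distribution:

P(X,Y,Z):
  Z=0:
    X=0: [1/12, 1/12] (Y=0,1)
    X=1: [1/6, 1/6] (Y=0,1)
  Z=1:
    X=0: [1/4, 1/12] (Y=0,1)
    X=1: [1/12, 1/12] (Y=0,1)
0.0066 dits

Conditional mutual information: I(X;Y|Z) = H(X|Z) + H(Y|Z) - H(X,Y|Z)

H(Z) = 0.3010
H(X,Z) = 0.5775 → H(X|Z) = 0.2764
H(Y,Z) = 0.5898 → H(Y|Z) = 0.2887
H(X,Y,Z) = 0.8596 → H(X,Y|Z) = 0.5585

I(X;Y|Z) = 0.2764 + 0.2887 - 0.5585 = 0.0066 dits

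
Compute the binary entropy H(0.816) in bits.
0.6887 bits

The binary entropy function is:
H(p) = -p log(p) - (1-p) log(1-p)

H(0.816) = -0.816 × log_2(0.816) - 0.184 × log_2(0.184)
H(0.816) = 0.6887 bits

Note: Binary entropy is maximized at p=0.5 (H=1 bit) and minimized at p=0 or p=1 (H=0).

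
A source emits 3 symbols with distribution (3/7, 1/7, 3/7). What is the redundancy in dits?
0.0410 dits

Redundancy measures how far a source is from maximum entropy:
R = H_max - H(X)

Maximum entropy for 3 symbols: H_max = log_10(3) = 0.4771 dits
Actual entropy: H(X) = 0.4361 dits
Redundancy: R = 0.4771 - 0.4361 = 0.0410 dits

This redundancy represents potential for compression: the source could be compressed by 0.0410 dits per symbol.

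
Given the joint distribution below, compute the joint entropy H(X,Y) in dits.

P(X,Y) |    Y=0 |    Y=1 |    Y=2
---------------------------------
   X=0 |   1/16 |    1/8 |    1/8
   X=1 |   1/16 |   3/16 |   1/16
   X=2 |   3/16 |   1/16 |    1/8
0.9123 dits

Joint entropy is H(X,Y) = -Σ_{x,y} p(x,y) log p(x,y).

Summing over all non-zero entries:
H(X,Y) = -[1/16·log_10(1/16) + 1/8·log_10(1/8) + 1/8·log_10(1/8) + 1/16·log_10(1/16) + 3/16·log_10(3/16) + 1/16·log_10(1/16) + 3/16·log_10(3/16) + 1/16·log_10(1/16) + 1/8·log_10(1/8)]
H(X,Y) = 0.9123 dits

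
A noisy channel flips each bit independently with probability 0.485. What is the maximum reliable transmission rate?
0.0006 bits

For a binary symmetric channel (BSC) with error probability p:
Capacity C = 1 - H(p) bits per symbol

where H(p) = -p log₂(p) - (1-p) log₂(1-p) is the binary entropy function.

H(0.485) = 0.9994 bits
C = 1 - 0.9994 = 0.0006 bits per symbol

This means we can reliably transmit up to 0.0006 bits of information per channel use.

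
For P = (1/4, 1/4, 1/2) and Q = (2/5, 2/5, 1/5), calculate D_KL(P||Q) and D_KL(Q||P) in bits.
D_KL(P||Q) = 0.3219, D_KL(Q||P) = 0.2781

KL divergence is not symmetric: D_KL(P||Q) ≠ D_KL(Q||P) in general.

D_KL(P||Q) = 0.3219 bits
D_KL(Q||P) = 0.2781 bits

No, they are not equal!

This asymmetry is why KL divergence is not a true distance metric.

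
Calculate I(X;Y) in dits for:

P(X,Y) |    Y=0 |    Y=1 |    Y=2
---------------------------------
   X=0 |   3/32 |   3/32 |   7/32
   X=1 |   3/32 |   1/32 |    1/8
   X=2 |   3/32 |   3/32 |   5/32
0.0065 dits

Mutual information: I(X;Y) = H(X) + H(Y) - H(X,Y)

Marginals:
P(X) = (13/32, 1/4, 11/32), H(X) = 0.4689 dits
P(Y) = (9/32, 7/32, 1/2), H(Y) = 0.4498 dits

Joint entropy: H(X,Y) = 0.9122 dits

I(X;Y) = 0.4689 + 0.4498 - 0.9122 = 0.0065 dits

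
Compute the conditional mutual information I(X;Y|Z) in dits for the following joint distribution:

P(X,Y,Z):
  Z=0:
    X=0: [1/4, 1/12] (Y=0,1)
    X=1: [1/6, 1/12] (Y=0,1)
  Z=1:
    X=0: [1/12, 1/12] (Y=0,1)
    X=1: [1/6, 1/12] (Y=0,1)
0.0036 dits

Conditional mutual information: I(X;Y|Z) = H(X|Z) + H(Y|Z) - H(X,Y|Z)

H(Z) = 0.2950
H(X,Z) = 0.5898 → H(X|Z) = 0.2948
H(Y,Z) = 0.5683 → H(Y|Z) = 0.2734
H(X,Y,Z) = 0.8596 → H(X,Y|Z) = 0.5646

I(X;Y|Z) = 0.2948 + 0.2734 - 0.5646 = 0.0036 dits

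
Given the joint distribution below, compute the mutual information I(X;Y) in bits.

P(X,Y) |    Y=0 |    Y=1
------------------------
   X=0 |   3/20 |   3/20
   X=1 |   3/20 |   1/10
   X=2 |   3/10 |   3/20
0.0150 bits

Mutual information: I(X;Y) = H(X) + H(Y) - H(X,Y)

Marginals:
P(X) = (3/10, 1/4, 9/20), H(X) = 1.5395 bits
P(Y) = (3/5, 2/5), H(Y) = 0.9710 bits

Joint entropy: H(X,Y) = 2.4955 bits

I(X;Y) = 1.5395 + 0.9710 - 2.4955 = 0.0150 bits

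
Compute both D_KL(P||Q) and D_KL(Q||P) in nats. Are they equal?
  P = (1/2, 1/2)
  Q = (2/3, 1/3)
D_KL(P||Q) = 0.0589, D_KL(Q||P) = 0.0566

KL divergence is not symmetric: D_KL(P||Q) ≠ D_KL(Q||P) in general.

D_KL(P||Q) = 0.0589 nats
D_KL(Q||P) = 0.0566 nats

No, they are not equal!

This asymmetry is why KL divergence is not a true distance metric.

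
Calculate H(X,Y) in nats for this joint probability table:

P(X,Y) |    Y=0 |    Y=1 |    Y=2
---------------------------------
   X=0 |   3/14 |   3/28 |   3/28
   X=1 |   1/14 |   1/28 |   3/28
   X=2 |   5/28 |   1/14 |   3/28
2.0910 nats

Joint entropy is H(X,Y) = -Σ_{x,y} p(x,y) log p(x,y).

Summing over all non-zero entries:
H(X,Y) = -[3/14·log_e(3/14) + 3/28·log_e(3/28) + 3/28·log_e(3/28) + 1/14·log_e(1/14) + 1/28·log_e(1/28) + 3/28·log_e(3/28) + 5/28·log_e(5/28) + 1/14·log_e(1/14) + 3/28·log_e(3/28)]
H(X,Y) = 2.0910 nats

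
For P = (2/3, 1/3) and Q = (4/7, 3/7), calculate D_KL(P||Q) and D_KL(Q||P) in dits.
D_KL(P||Q) = 0.0082, D_KL(Q||P) = 0.0085

KL divergence is not symmetric: D_KL(P||Q) ≠ D_KL(Q||P) in general.

D_KL(P||Q) = 0.0082 dits
D_KL(Q||P) = 0.0085 dits

No, they are not equal!

This asymmetry is why KL divergence is not a true distance metric.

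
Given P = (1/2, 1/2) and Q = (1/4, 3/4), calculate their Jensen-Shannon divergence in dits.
0.0147 dits

Jensen-Shannon divergence is:
JSD(P||Q) = 0.5 × D_KL(P||M) + 0.5 × D_KL(Q||M)
where M = 0.5 × (P + Q) is the mixture distribution.

M = 0.5 × (1/2, 1/2) + 0.5 × (1/4, 3/4) = (3/8, 5/8)

D_KL(P||M) = 0.0140 dits
D_KL(Q||M) = 0.0154 dits

JSD(P||Q) = 0.5 × 0.0140 + 0.5 × 0.0154 = 0.0147 dits

Unlike KL divergence, JSD is symmetric and bounded: 0 ≤ JSD ≤ log(2).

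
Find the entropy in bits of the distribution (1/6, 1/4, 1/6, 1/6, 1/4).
2.2925 bits

Shannon entropy is H(X) = -Σ p(x) log p(x).

For P = (1/6, 1/4, 1/6, 1/6, 1/4):
H = -1/6 × log_2(1/6) -1/4 × log_2(1/4) -1/6 × log_2(1/6) -1/6 × log_2(1/6) -1/4 × log_2(1/4)
H = 2.2925 bits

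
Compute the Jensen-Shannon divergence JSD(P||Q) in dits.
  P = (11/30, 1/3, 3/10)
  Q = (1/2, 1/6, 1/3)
0.0086 dits

Jensen-Shannon divergence is:
JSD(P||Q) = 0.5 × D_KL(P||M) + 0.5 × D_KL(Q||M)
where M = 0.5 × (P + Q) is the mixture distribution.

M = 0.5 × (11/30, 1/3, 3/10) + 0.5 × (1/2, 1/6, 1/3) = (13/30, 1/4, 0.316667)

D_KL(P||M) = 0.0080 dits
D_KL(Q||M) = 0.0092 dits

JSD(P||Q) = 0.5 × 0.0080 + 0.5 × 0.0092 = 0.0086 dits

Unlike KL divergence, JSD is symmetric and bounded: 0 ≤ JSD ≤ log(2).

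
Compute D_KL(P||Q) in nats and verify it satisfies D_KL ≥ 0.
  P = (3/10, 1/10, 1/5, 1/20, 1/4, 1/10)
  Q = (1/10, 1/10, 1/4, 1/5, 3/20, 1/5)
0.2740 nats

KL divergence satisfies the Gibbs inequality: D_KL(P||Q) ≥ 0 for all distributions P, Q.

D_KL(P||Q) = Σ p(x) log(p(x)/q(x))
Term by term:
  x=0: 3/10 × log_e[(3/10)/(1/10)] = 0.3296
  x=1: 1/10 × log_e[(1/10)/(1/10)] = 0.0000
  x=2: 1/5 × log_e[(1/5)/(1/4)] = -0.0446
  x=3: 1/20 × log_e[(1/20)/(1/5)] = -0.0693
  x=4: 1/4 × log_e[(1/4)/(3/20)] = 0.1277
  x=5: 1/10 × log_e[(1/10)/(1/5)] = -0.0693
D_KL(P||Q) = 0.2740 nats

D_KL(P||Q) = 0.2740 ≥ 0 ✓

This non-negativity is a fundamental property: relative entropy cannot be negative because it measures how different Q is from P.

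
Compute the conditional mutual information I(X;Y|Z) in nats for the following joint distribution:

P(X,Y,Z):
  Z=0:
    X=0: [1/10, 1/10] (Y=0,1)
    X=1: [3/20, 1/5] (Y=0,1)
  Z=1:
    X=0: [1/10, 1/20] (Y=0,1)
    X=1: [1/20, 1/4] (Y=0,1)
0.0571 nats

Conditional mutual information: I(X;Y|Z) = H(X|Z) + H(Y|Z) - H(X,Y|Z)

H(Z) = 0.6881
H(X,Z) = 1.3351 → H(X|Z) = 0.6469
H(Y,Z) = 1.3535 → H(Y|Z) = 0.6654
H(X,Y,Z) = 1.9434 → H(X,Y|Z) = 1.2552

I(X;Y|Z) = 0.6469 + 0.6654 - 1.2552 = 0.0571 nats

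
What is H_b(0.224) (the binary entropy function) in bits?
0.7674 bits

The binary entropy function is:
H(p) = -p log(p) - (1-p) log(1-p)

H(0.224) = -0.224 × log_2(0.224) - 0.776 × log_2(0.776)
H(0.224) = 0.7674 bits

Note: Binary entropy is maximized at p=0.5 (H=1 bit) and minimized at p=0 or p=1 (H=0).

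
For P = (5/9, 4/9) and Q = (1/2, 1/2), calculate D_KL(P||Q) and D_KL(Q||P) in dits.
D_KL(P||Q) = 0.0027, D_KL(Q||P) = 0.0027

KL divergence is not symmetric: D_KL(P||Q) ≠ D_KL(Q||P) in general.

D_KL(P||Q) = 0.0027 dits
D_KL(Q||P) = 0.0027 dits

In this case they happen to be equal (to 4 decimal places).

This asymmetry is why KL divergence is not a true distance metric.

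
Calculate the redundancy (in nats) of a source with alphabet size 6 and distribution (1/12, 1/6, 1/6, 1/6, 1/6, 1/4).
0.0436 nats

Redundancy measures how far a source is from maximum entropy:
R = H_max - H(X)

Maximum entropy for 6 symbols: H_max = log_e(6) = 1.7918 nats
Actual entropy: H(X) = 1.7482 nats
Redundancy: R = 1.7918 - 1.7482 = 0.0436 nats

This redundancy represents potential for compression: the source could be compressed by 0.0436 nats per symbol.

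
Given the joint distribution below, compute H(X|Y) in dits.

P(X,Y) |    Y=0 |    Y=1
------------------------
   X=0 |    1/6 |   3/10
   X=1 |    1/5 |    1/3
0.3000 dits

Using the chain rule: H(X|Y) = H(X,Y) - H(Y)

First, compute H(X,Y) = 0.5854 dits

Marginal P(Y) = (11/30, 19/30)
H(Y) = 0.2854 dits

H(X|Y) = H(X,Y) - H(Y) = 0.5854 - 0.2854 = 0.3000 dits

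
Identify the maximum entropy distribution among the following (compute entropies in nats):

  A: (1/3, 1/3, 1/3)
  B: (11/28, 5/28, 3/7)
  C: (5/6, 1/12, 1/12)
A

For a discrete distribution over n outcomes, entropy is maximized by the uniform distribution.

Computing entropies:
H(A) = 1.0986 nats
H(B) = 1.0378 nats
H(C) = 0.5661 nats

The uniform distribution (where all probabilities equal 1/3) achieves the maximum entropy of log_e(3) = 1.0986 nats.

Distribution A has the highest entropy.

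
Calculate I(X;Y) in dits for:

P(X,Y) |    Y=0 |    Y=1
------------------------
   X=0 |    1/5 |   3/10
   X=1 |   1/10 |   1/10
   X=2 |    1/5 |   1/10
0.0118 dits

Mutual information: I(X;Y) = H(X) + H(Y) - H(X,Y)

Marginals:
P(X) = (1/2, 1/5, 3/10), H(X) = 0.4472 dits
P(Y) = (1/2, 1/2), H(Y) = 0.3010 dits

Joint entropy: H(X,Y) = 0.7365 dits

I(X;Y) = 0.4472 + 0.3010 - 0.7365 = 0.0118 dits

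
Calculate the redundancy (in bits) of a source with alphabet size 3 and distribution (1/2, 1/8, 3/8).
0.1793 bits

Redundancy measures how far a source is from maximum entropy:
R = H_max - H(X)

Maximum entropy for 3 symbols: H_max = log_2(3) = 1.5850 bits
Actual entropy: H(X) = 1.4056 bits
Redundancy: R = 1.5850 - 1.4056 = 0.1793 bits

This redundancy represents potential for compression: the source could be compressed by 0.1793 bits per symbol.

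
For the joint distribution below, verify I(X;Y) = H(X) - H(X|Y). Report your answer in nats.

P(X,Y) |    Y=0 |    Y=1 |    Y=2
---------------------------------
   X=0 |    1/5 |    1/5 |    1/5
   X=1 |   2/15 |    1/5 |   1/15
I(X;Y) = 0.0215 nats

Mutual information has multiple equivalent forms:
- I(X;Y) = H(X) - H(X|Y)
- I(X;Y) = H(Y) - H(Y|X)
- I(X;Y) = H(X) + H(Y) - H(X,Y)

Computing all quantities:
H(X) = 0.6730, H(Y) = 1.0852, H(X,Y) = 1.7367
H(X|Y) = 0.6516, H(Y|X) = 1.0637

Verification:
H(X) - H(X|Y) = 0.6730 - 0.6516 = 0.0215
H(Y) - H(Y|X) = 1.0852 - 1.0637 = 0.0215
H(X) + H(Y) - H(X,Y) = 0.6730 + 1.0852 - 1.7367 = 0.0215

All forms give I(X;Y) = 0.0215 nats. ✓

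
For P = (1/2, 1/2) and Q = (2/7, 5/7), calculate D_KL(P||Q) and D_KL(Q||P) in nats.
D_KL(P||Q) = 0.1015, D_KL(Q||P) = 0.0949

KL divergence is not symmetric: D_KL(P||Q) ≠ D_KL(Q||P) in general.

D_KL(P||Q) = 0.1015 nats
D_KL(Q||P) = 0.0949 nats

No, they are not equal!

This asymmetry is why KL divergence is not a true distance metric.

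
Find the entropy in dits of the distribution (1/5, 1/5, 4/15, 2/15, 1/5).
0.6891 dits

Shannon entropy is H(X) = -Σ p(x) log p(x).

For P = (1/5, 1/5, 4/15, 2/15, 1/5):
H = -1/5 × log_10(1/5) -1/5 × log_10(1/5) -4/15 × log_10(4/15) -2/15 × log_10(2/15) -1/5 × log_10(1/5)
H = 0.6891 dits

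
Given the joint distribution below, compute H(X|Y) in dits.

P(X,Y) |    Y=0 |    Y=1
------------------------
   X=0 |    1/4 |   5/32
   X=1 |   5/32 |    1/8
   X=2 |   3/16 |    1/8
0.4712 dits

Using the chain rule: H(X|Y) = H(X,Y) - H(Y)

First, compute H(X,Y) = 0.7645 dits

Marginal P(Y) = (19/32, 13/32)
H(Y) = 0.2934 dits

H(X|Y) = H(X,Y) - H(Y) = 0.7645 - 0.2934 = 0.4712 dits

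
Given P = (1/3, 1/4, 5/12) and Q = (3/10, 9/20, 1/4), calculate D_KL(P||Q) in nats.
0.1010 nats

KL divergence: D_KL(P||Q) = Σ p(x) log(p(x)/q(x))

Computing term by term:
  x=0: 1/3 × log_e[(1/3)/(3/10)] = 1/3 × 0.1054 = 0.0351
  x=1: 1/4 × log_e[(1/4)/(9/20)] = 1/4 × -0.5878 = -0.1469
  x=2: 5/12 × log_e[(5/12)/(1/4)] = 5/12 × 0.5108 = 0.2128

D_KL(P||Q) = 0.1010 nats

Note: KL divergence is always non-negative and equals 0 iff P = Q.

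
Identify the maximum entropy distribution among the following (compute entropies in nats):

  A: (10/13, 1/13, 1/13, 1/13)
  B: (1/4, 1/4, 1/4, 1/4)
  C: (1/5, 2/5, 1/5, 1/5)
B

For a discrete distribution over n outcomes, entropy is maximized by the uniform distribution.

Computing entropies:
H(A) = 0.7937 nats
H(B) = 1.3863 nats
H(C) = 1.3322 nats

The uniform distribution (where all probabilities equal 1/4) achieves the maximum entropy of log_e(4) = 1.3863 nats.

Distribution B has the highest entropy.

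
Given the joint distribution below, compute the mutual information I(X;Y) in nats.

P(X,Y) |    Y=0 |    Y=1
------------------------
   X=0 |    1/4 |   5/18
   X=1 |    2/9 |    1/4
0.0000 nats

Mutual information: I(X;Y) = H(X) + H(Y) - H(X,Y)

Marginals:
P(X) = (19/36, 17/36), H(X) = 0.6916 nats
P(Y) = (17/36, 19/36), H(Y) = 0.6916 nats

Joint entropy: H(X,Y) = 1.3832 nats

I(X;Y) = 0.6916 + 0.6916 - 1.3832 = 0.0000 nats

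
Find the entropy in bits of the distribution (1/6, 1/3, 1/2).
1.4591 bits

Shannon entropy is H(X) = -Σ p(x) log p(x).

For P = (1/6, 1/3, 1/2):
H = -1/6 × log_2(1/6) -1/3 × log_2(1/3) -1/2 × log_2(1/2)
H = 1.4591 bits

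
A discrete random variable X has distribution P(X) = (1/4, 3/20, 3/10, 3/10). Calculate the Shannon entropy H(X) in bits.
1.9527 bits

Shannon entropy is H(X) = -Σ p(x) log p(x).

For P = (1/4, 3/20, 3/10, 3/10):
H = -1/4 × log_2(1/4) -3/20 × log_2(3/20) -3/10 × log_2(3/10) -3/10 × log_2(3/10)
H = 1.9527 bits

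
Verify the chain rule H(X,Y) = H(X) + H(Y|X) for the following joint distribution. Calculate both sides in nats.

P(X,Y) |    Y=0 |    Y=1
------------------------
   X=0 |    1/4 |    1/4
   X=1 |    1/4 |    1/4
H(X,Y) = 1.3863, H(X) = 0.6931, H(Y|X) = 0.6931 (all in nats)

Chain rule: H(X,Y) = H(X) + H(Y|X)

Left side — joint entropy directly:
H(X,Y) = -Σ p(x,y) log p(x,y) = 1.3863 nats

Right side — compute H(Y|X) from the conditional distributions:
P(X) = (1/2, 1/2), so H(X) = 0.6931 nats
H(Y|X) = Σ_x P(X=x) · H(Y|X=x):
  P(Y|X=0) = (1/2, 1/2), H(Y|X=0) = 0.6931, weight P(X=0) = 1/2
  P(Y|X=1) = (1/2, 1/2), H(Y|X=1) = 0.6931, weight P(X=1) = 1/2
H(Y|X) = 0.6931 nats

H(X) + H(Y|X) = 0.6931 + 0.6931 = 1.3863 nats

Both sides equal 1.3863 nats. ✓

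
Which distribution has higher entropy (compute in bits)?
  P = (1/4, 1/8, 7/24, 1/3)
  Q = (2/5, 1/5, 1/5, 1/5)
Q

Computing entropies in bits:
H(P) = 1.9218
H(Q) = 1.9219

Distribution Q has higher entropy.

Intuition: The distribution closer to uniform (more spread out) has higher entropy.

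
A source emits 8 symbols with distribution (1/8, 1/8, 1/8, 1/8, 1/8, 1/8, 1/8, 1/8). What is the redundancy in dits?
0.0000 dits

Redundancy measures how far a source is from maximum entropy:
R = H_max - H(X)

Maximum entropy for 8 symbols: H_max = log_10(8) = 0.9031 dits
Actual entropy: H(X) = 0.9031 dits
Redundancy: R = 0.9031 - 0.9031 = 0.0000 dits

This redundancy represents potential for compression: the source could be compressed by 0.0000 dits per symbol.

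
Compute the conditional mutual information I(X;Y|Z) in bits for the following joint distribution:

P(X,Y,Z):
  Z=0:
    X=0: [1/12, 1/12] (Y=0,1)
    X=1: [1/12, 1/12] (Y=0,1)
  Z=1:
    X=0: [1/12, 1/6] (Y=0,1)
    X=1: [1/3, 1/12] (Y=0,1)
0.1059 bits

Conditional mutual information: I(X;Y|Z) = H(X|Z) + H(Y|Z) - H(X,Y|Z)

H(Z) = 0.9183
H(X,Z) = 1.8879 → H(X|Z) = 0.9696
H(Y,Z) = 1.8879 → H(Y|Z) = 0.9696
H(X,Y,Z) = 2.7516 → H(X,Y|Z) = 1.8333

I(X;Y|Z) = 0.9696 + 0.9696 - 1.8333 = 0.1059 bits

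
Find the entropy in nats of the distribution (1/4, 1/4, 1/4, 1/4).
1.3863 nats

Shannon entropy is H(X) = -Σ p(x) log p(x).

For P = (1/4, 1/4, 1/4, 1/4):
H = -1/4 × log_e(1/4) -1/4 × log_e(1/4) -1/4 × log_e(1/4) -1/4 × log_e(1/4)
H = 1.3863 nats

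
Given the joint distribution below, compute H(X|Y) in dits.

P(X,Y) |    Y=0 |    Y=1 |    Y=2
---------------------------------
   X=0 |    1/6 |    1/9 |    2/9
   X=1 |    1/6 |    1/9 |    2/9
0.3010 dits

Using the chain rule: H(X|Y) = H(X,Y) - H(Y)

First, compute H(X,Y) = 0.7618 dits

Marginal P(Y) = (1/3, 2/9, 4/9)
H(Y) = 0.4607 dits

H(X|Y) = H(X,Y) - H(Y) = 0.7618 - 0.4607 = 0.3010 dits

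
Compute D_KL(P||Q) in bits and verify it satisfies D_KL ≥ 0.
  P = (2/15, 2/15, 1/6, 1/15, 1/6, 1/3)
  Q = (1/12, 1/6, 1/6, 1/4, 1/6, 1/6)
0.2537 bits

KL divergence satisfies the Gibbs inequality: D_KL(P||Q) ≥ 0 for all distributions P, Q.

D_KL(P||Q) = Σ p(x) log(p(x)/q(x))
Term by term:
  x=0: 2/15 × log_2[(2/15)/(1/12)] = 0.0904
  x=1: 2/15 × log_2[(2/15)/(1/6)] = -0.0429
  x=2: 1/6 × log_2[(1/6)/(1/6)] = 0.0000
  x=3: 1/15 × log_2[(1/15)/(1/4)] = -0.1271
  x=4: 1/6 × log_2[(1/6)/(1/6)] = 0.0000
  x=5: 1/3 × log_2[(1/3)/(1/6)] = 0.3333
D_KL(P||Q) = 0.2537 bits

D_KL(P||Q) = 0.2537 ≥ 0 ✓

This non-negativity is a fundamental property: relative entropy cannot be negative because it measures how different Q is from P.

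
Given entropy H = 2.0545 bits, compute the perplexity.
4.1540

Perplexity is 2^H (or exp(H) for natural log).

H = 2.0545 bits
Perplexity = 2^2.0545 = 4.1540

Interpretation: The model's uncertainty is equivalent to choosing uniformly among 4.2 options.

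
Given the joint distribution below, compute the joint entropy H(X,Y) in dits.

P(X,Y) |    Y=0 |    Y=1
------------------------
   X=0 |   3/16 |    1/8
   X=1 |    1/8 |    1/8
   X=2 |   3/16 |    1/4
0.7618 dits

Joint entropy is H(X,Y) = -Σ_{x,y} p(x,y) log p(x,y).

Summing over all non-zero entries:
H(X,Y) = -[3/16·log_10(3/16) + 1/8·log_10(1/8) + 1/8·log_10(1/8) + 1/8·log_10(1/8) + 3/16·log_10(3/16) + 1/4·log_10(1/4)]
H(X,Y) = 0.7618 dits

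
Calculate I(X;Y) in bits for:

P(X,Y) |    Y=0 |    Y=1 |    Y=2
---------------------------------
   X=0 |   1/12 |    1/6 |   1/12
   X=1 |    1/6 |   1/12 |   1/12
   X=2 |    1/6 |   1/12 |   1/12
0.0546 bits

Mutual information: I(X;Y) = H(X) + H(Y) - H(X,Y)

Marginals:
P(X) = (1/3, 1/3, 1/3), H(X) = 1.5850 bits
P(Y) = (5/12, 1/3, 1/4), H(Y) = 1.5546 bits

Joint entropy: H(X,Y) = 3.0850 bits

I(X;Y) = 1.5850 + 1.5546 - 3.0850 = 0.0546 bits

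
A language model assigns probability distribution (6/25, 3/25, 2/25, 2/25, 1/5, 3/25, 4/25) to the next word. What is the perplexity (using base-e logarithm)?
6.4921

Perplexity is e^H (or exp(H) for natural log).

First, H = -Σ p log p = 1.8706 nats
Perplexity = e^1.8706 = 6.4921

Interpretation: The model's uncertainty is equivalent to choosing uniformly among 6.5 options.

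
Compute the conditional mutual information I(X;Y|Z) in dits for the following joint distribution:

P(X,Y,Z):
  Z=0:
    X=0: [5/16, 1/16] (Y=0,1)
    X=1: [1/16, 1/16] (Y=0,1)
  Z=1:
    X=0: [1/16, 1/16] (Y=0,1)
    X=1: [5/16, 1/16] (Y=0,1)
0.0222 dits

Conditional mutual information: I(X;Y|Z) = H(X|Z) + H(Y|Z) - H(X,Y|Z)

H(Z) = 0.3010
H(X,Z) = 0.5452 → H(X|Z) = 0.2442
H(Y,Z) = 0.5452 → H(Y|Z) = 0.2442
H(X,Y,Z) = 0.7673 → H(X,Y|Z) = 0.4662

I(X;Y|Z) = 0.2442 + 0.2442 - 0.4662 = 0.0222 dits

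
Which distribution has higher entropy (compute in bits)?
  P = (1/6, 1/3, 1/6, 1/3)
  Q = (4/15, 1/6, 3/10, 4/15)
Q

Computing entropies in bits:
H(P) = 1.9183
H(Q) = 1.9689

Distribution Q has higher entropy.

Intuition: The distribution closer to uniform (more spread out) has higher entropy.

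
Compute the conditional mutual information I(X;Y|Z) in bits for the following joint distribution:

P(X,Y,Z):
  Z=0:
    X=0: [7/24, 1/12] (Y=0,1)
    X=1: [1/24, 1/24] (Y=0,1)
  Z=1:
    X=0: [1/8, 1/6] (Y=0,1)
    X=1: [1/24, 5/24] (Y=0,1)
0.0500 bits

Conditional mutual information: I(X;Y|Z) = H(X|Z) + H(Y|Z) - H(X,Y|Z)

H(Z) = 0.9950
H(X,Z) = 1.8479 → H(X|Z) = 0.8529
H(Y,Z) = 1.8648 → H(Y|Z) = 0.8698
H(X,Y,Z) = 2.6676 → H(X,Y|Z) = 1.6726

I(X;Y|Z) = 0.8529 + 0.8698 - 1.6726 = 0.0500 bits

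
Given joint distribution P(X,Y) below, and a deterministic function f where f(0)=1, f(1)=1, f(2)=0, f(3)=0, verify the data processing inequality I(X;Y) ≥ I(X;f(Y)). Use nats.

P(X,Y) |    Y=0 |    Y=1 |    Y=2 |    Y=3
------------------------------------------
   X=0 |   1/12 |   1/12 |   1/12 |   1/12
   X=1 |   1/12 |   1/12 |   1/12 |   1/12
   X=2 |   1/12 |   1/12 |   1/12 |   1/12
I(X;Y) = 0.0000, I(X;f(Y)) = 0.0000, inequality holds: 0.0000 ≥ 0.0000

Data Processing Inequality: For any Markov chain X → Y → Z, we have I(X;Y) ≥ I(X;Z).

Here Z = f(Y) is a deterministic function of Y, forming X → Y → Z.

Original I(X;Y) = 0.0000 nats

After applying f:
P(X,Z) where Z=f(Y):
- P(X,Z=0) = P(X,Y=2) + P(X,Y=3)
- P(X,Z=1) = P(X,Y=0) + P(X,Y=1)

I(X;Z) = I(X;f(Y)) = 0.0000 nats

Verification: 0.0000 ≥ 0.0000 ✓

Information cannot be created by processing; the function f can only lose information about X.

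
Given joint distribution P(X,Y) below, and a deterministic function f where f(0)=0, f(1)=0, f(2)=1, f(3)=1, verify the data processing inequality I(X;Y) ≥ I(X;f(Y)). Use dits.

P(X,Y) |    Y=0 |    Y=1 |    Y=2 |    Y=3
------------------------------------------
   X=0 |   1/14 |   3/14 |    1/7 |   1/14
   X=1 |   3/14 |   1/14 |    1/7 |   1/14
I(X;Y) = 0.0325, I(X;f(Y)) = 0.0000, inequality holds: 0.0325 ≥ 0.0000

Data Processing Inequality: For any Markov chain X → Y → Z, we have I(X;Y) ≥ I(X;Z).

Here Z = f(Y) is a deterministic function of Y, forming X → Y → Z.

Original I(X;Y) = 0.0325 dits

After applying f:
P(X,Z) where Z=f(Y):
- P(X,Z=0) = P(X,Y=0) + P(X,Y=1)
- P(X,Z=1) = P(X,Y=2) + P(X,Y=3)

I(X;Z) = I(X;f(Y)) = 0.0000 dits

Verification: 0.0325 ≥ 0.0000 ✓

Information cannot be created by processing; the function f can only lose information about X.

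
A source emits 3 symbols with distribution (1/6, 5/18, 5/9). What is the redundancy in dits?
0.0511 dits

Redundancy measures how far a source is from maximum entropy:
R = H_max - H(X)

Maximum entropy for 3 symbols: H_max = log_10(3) = 0.4771 dits
Actual entropy: H(X) = 0.4260 dits
Redundancy: R = 0.4771 - 0.4260 = 0.0511 dits

This redundancy represents potential for compression: the source could be compressed by 0.0511 dits per symbol.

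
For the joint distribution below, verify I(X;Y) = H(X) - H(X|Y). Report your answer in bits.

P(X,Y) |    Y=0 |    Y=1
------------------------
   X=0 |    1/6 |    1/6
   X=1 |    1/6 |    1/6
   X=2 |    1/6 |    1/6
I(X;Y) = 0.0000 bits

Mutual information has multiple equivalent forms:
- I(X;Y) = H(X) - H(X|Y)
- I(X;Y) = H(Y) - H(Y|X)
- I(X;Y) = H(X) + H(Y) - H(X,Y)

Computing all quantities:
H(X) = 1.5850, H(Y) = 1.0000, H(X,Y) = 2.5850
H(X|Y) = 1.5850, H(Y|X) = 1.0000

Verification:
H(X) - H(X|Y) = 1.5850 - 1.5850 = 0.0000
H(Y) - H(Y|X) = 1.0000 - 1.0000 = 0.0000
H(X) + H(Y) - H(X,Y) = 1.5850 + 1.0000 - 2.5850 = 0.0000

All forms give I(X;Y) = 0.0000 bits. ✓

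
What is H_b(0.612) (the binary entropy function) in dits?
0.2900 dits

The binary entropy function is:
H(p) = -p log(p) - (1-p) log(1-p)

H(0.612) = -0.612 × log_10(0.612) - 0.388 × log_10(0.388)
H(0.612) = 0.2900 dits

Note: Binary entropy is maximized at p=0.5 (H=1 bit) and minimized at p=0 or p=1 (H=0).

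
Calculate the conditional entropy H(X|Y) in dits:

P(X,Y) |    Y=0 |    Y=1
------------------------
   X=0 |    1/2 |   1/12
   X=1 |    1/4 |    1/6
0.2764 dits

Using the chain rule: H(X|Y) = H(X,Y) - H(Y)

First, compute H(X,Y) = 0.5207 dits

Marginal P(Y) = (3/4, 1/4)
H(Y) = 0.2442 dits

H(X|Y) = H(X,Y) - H(Y) = 0.5207 - 0.2442 = 0.2764 dits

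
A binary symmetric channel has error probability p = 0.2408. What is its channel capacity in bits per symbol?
0.2036 bits

For a binary symmetric channel (BSC) with error probability p:
Capacity C = 1 - H(p) bits per symbol

where H(p) = -p log₂(p) - (1-p) log₂(1-p) is the binary entropy function.

H(0.2408) = 0.7964 bits
C = 1 - 0.7964 = 0.2036 bits per symbol

This means we can reliably transmit up to 0.2036 bits of information per channel use.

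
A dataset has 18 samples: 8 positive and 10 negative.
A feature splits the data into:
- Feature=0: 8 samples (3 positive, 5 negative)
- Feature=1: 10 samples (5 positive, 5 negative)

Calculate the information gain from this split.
0.0113 bits

Information Gain = H(Y) - H(Y|Feature)

Before split:
P(positive) = 8/18 = 0.4444
H(Y) = 0.9911 bits

After split:
Feature=0: H = 0.9544 bits (weight = 8/18)
Feature=1: H = 1.0000 bits (weight = 10/18)
H(Y|Feature) = (8/18)×0.9544 + (10/18)×1.0000 = 0.9797 bits

Information Gain = 0.9911 - 0.9797 = 0.0113 bits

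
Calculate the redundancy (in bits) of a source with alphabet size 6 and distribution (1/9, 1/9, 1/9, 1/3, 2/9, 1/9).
0.1656 bits

Redundancy measures how far a source is from maximum entropy:
R = H_max - H(X)

Maximum entropy for 6 symbols: H_max = log_2(6) = 2.5850 bits
Actual entropy: H(X) = 2.4194 bits
Redundancy: R = 2.5850 - 2.4194 = 0.1656 bits

This redundancy represents potential for compression: the source could be compressed by 0.1656 bits per symbol.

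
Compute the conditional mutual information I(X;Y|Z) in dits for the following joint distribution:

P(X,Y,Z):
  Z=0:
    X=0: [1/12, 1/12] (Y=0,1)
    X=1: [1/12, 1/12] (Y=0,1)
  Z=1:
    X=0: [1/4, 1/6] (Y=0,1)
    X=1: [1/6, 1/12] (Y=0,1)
0.0006 dits

Conditional mutual information: I(X;Y|Z) = H(X|Z) + H(Y|Z) - H(X,Y|Z)

H(Z) = 0.2764
H(X,Z) = 0.5683 → H(X|Z) = 0.2919
H(Y,Z) = 0.5683 → H(Y|Z) = 0.2919
H(X,Y,Z) = 0.8596 → H(X,Y|Z) = 0.5831

I(X;Y|Z) = 0.2919 + 0.2919 - 0.5831 = 0.0006 dits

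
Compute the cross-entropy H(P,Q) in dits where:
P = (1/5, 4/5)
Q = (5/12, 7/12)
0.2633 dits

Cross-entropy: H(P,Q) = -Σ p(x) log q(x)

Alternatively: H(P,Q) = H(P) + D_KL(P||Q)
H(P) = 0.2173 dits
D_KL(P||Q) = 0.0460 dits

H(P,Q) = 0.2173 + 0.0460 = 0.2633 dits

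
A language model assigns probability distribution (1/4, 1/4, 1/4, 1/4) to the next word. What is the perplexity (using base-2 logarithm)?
4.0000

Perplexity is 2^H (or exp(H) for natural log).

First, H = -Σ p log p = 2.0000 bits
Perplexity = 2^2.0000 = 4.0000

Interpretation: The model's uncertainty is equivalent to choosing uniformly among 4.0 options.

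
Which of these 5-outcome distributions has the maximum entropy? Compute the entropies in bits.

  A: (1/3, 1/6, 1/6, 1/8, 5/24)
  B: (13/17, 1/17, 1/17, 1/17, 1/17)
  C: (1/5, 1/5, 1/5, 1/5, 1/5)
C

For a discrete distribution over n outcomes, entropy is maximized by the uniform distribution.

Computing entropies:
H(A) = 2.2364 bits
H(B) = 1.2577 bits
H(C) = 2.3219 bits

The uniform distribution (where all probabilities equal 1/5) achieves the maximum entropy of log_2(5) = 2.3219 bits.

Distribution C has the highest entropy.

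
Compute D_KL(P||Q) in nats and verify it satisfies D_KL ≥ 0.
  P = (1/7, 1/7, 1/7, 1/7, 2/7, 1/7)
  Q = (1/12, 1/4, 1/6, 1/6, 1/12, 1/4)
0.2251 nats

KL divergence satisfies the Gibbs inequality: D_KL(P||Q) ≥ 0 for all distributions P, Q.

D_KL(P||Q) = Σ p(x) log(p(x)/q(x))
Term by term:
  x=0: 1/7 × log_e[(1/7)/(1/12)] = 0.0770
  x=1: 1/7 × log_e[(1/7)/(1/4)] = -0.0799
  x=2: 1/7 × log_e[(1/7)/(1/6)] = -0.0220
  x=3: 1/7 × log_e[(1/7)/(1/6)] = -0.0220
  x=4: 2/7 × log_e[(2/7)/(1/12)] = 0.3520
  x=5: 1/7 × log_e[(1/7)/(1/4)] = -0.0799
D_KL(P||Q) = 0.2251 nats

D_KL(P||Q) = 0.2251 ≥ 0 ✓

This non-negativity is a fundamental property: relative entropy cannot be negative because it measures how different Q is from P.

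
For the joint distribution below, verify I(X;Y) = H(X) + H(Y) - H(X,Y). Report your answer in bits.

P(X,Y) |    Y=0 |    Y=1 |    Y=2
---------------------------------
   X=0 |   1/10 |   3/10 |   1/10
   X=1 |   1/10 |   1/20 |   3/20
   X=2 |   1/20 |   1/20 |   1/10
I(X;Y) = 0.1357 bits

Mutual information has multiple equivalent forms:
- I(X;Y) = H(X) - H(X|Y)
- I(X;Y) = H(Y) - H(Y|X)
- I(X;Y) = H(X) + H(Y) - H(X,Y)

Computing all quantities:
H(X) = 1.4855, H(Y) = 1.5589, H(X,Y) = 2.9087
H(X|Y) = 1.3498, H(Y|X) = 1.4232

Verification:
H(X) - H(X|Y) = 1.4855 - 1.3498 = 0.1357
H(Y) - H(Y|X) = 1.5589 - 1.4232 = 0.1357
H(X) + H(Y) - H(X,Y) = 1.4855 + 1.5589 - 2.9087 = 0.1357

All forms give I(X;Y) = 0.1357 bits. ✓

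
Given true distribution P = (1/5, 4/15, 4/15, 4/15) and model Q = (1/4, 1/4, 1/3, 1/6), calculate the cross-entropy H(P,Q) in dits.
0.6157 dits

Cross-entropy: H(P,Q) = -Σ p(x) log q(x)

Alternatively: H(P,Q) = H(P) + D_KL(P||Q)
H(P) = 0.5990 dits
D_KL(P||Q) = 0.0167 dits

H(P,Q) = 0.5990 + 0.0167 = 0.6157 dits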